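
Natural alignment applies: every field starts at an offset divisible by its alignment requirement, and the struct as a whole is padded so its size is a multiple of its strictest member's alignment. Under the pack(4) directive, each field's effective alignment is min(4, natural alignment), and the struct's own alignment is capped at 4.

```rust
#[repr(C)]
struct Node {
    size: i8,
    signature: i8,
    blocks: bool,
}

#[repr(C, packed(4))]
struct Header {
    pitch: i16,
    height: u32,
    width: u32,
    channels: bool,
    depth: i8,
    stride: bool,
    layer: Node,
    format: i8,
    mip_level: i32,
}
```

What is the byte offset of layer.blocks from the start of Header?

Node: size at 0 (size 1, align 1) → ends 1; signature at 1 (size 1, align 1) → ends 2; blocks at 2 (size 1, align 1) → ends 3; total 3 bytes, alignment 1
pitch at 0 (size 2, align 2) → ends 2
pad 2 to align 4 for height
height at 4 (size 4, align 4) → ends 8
width at 8 (size 4, align 4) → ends 12
channels at 12 (size 1, align 1) → ends 13
depth at 13 (size 1, align 1) → ends 14
stride at 14 (size 1, align 1) → ends 15
layer at 15 (size 3, align 1) → ends 18
within Node: blocks at 2
15 + 2 = 17

17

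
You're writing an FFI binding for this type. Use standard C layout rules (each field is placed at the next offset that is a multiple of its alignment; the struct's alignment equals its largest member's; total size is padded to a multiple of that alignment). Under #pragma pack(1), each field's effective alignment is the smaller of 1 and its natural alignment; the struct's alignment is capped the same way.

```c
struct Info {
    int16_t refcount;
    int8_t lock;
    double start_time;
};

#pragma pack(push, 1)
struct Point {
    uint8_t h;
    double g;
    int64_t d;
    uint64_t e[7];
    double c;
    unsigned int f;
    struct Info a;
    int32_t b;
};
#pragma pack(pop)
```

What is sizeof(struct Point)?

105 bytes

Info: 0..2  refcount  (2B, 2-aligned); 2..3  lock  (1B, 1-aligned); 3..8  -- padding (5B); 8..16  start_time  (8B, 8-aligned); sizeof = 16, alignof = 8
0..1  h  (1B, 1-aligned)
1..9  g  (8B, 1-aligned)
9..17  d  (8B, 1-aligned)
17..73  e  (56B, 1-aligned)
73..81  c  (8B, 1-aligned)
81..85  f  (4B, 1-aligned)
85..101  a  (16B, 1-aligned)
101..105  b  (4B, 1-aligned)
sizeof = 105, alignof = 1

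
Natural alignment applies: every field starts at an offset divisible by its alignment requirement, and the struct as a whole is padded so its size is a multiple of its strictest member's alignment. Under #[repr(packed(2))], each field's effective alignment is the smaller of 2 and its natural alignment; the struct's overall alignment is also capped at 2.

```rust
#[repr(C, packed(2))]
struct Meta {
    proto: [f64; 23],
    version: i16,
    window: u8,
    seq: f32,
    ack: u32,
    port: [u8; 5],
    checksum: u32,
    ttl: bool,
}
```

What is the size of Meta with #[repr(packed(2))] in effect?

0..184  proto  (184B, 2-aligned)
184..186  version  (2B, 2-aligned)
186..187  window  (1B, 1-aligned)
187..188  -- padding (1B)
188..192  seq  (4B, 2-aligned)
192..196  ack  (4B, 2-aligned)
196..201  port  (5B, 1-aligned)
201..202  -- padding (1B)
202..206  checksum  (4B, 2-aligned)
206..207  ttl  (1B, 1-aligned)
207..208  -- tail padding (1B)
sizeof = 208, alignof = 2

208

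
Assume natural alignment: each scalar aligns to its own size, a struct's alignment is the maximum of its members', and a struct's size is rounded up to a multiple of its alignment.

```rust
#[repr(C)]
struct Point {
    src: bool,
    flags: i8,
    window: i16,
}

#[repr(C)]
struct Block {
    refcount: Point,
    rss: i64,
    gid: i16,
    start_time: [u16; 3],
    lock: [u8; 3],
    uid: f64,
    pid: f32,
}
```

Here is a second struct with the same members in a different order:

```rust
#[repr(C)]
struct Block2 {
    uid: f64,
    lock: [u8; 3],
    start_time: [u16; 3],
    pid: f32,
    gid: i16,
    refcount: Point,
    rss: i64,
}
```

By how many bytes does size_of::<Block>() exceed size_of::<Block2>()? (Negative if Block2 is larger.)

Point: src at 0 (size 1, align 1) → ends 1; flags at 1 (size 1, align 1) → ends 2; window at 2 (size 2, align 2) → ends 4; total 4 bytes, alignment 2
refcount at 0 (size 4, align 2) → ends 4
pad 4 to align 8 for rss
rss at 8 (size 8, align 8) → ends 16
gid at 16 (size 2, align 2) → ends 18
start_time at 18 (size 6, align 2) → ends 24
lock at 24 (size 3, align 1) → ends 27
pad 5 to align 8 for uid
uid at 32 (size 8, align 8) → ends 40
pid at 40 (size 4, align 4) → ends 44
tail pad 4 to reach multiple of 8
total 48 bytes, alignment 8
— Block2 —
uid at 0 (size 8, align 8) → ends 8
lock at 8 (size 3, align 1) → ends 11
pad 1 to align 2 for start_time
start_time at 12 (size 6, align 2) → ends 18
pad 2 to align 4 for pid
pid at 20 (size 4, align 4) → ends 24
gid at 24 (size 2, align 2) → ends 26
refcount at 26 (size 4, align 2) → ends 30
pad 2 to align 8 for rss
rss at 32 (size 8, align 8) → ends 40
total 40 bytes, alignment 8
48 − 40 = 8

8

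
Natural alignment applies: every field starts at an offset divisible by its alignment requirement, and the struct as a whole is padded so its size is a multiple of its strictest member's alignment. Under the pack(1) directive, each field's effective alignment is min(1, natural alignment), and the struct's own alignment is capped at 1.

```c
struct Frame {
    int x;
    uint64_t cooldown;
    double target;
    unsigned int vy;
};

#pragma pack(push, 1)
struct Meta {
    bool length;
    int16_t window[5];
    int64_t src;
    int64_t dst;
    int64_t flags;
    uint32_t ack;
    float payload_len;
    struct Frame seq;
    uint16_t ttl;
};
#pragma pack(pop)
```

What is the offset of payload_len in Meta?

Frame: x at 0 (size 4, align 4) → ends 4; pad 4 to align 8 for cooldown; cooldown at 8 (size 8, align 8) → ends 16; target at 16 (size 8, align 8) → ends 24; vy at 24 (size 4, align 4) → ends 28; tail pad 4 to reach multiple of 8; total 32 bytes, alignment 8
length at 0 (size 1, align 1) → ends 1
window at 1 (size 10, align 1) → ends 11
src at 11 (size 8, align 1) → ends 19
dst at 19 (size 8, align 1) → ends 27
flags at 27 (size 8, align 1) → ends 35
ack at 35 (size 4, align 1) → ends 39
payload_len at 39 (size 4, align 1) → ends 43

39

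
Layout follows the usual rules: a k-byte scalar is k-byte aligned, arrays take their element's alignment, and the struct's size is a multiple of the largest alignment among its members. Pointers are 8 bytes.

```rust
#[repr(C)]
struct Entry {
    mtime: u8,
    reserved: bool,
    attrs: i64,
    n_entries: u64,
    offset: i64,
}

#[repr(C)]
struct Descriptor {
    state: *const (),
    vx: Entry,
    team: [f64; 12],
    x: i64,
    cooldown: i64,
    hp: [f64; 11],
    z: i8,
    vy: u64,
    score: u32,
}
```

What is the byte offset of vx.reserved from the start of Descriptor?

9

Entry: mtime at 0 (size 1, align 1) → ends 1; reserved at 1 (size 1, align 1) → ends 2; pad 6 to align 8 for attrs; attrs at 8 (size 8, align 8) → ends 16; n_entries at 16 (size 8, align 8) → ends 24; offset at 24 (size 8, align 8) → ends 32; total 32 bytes, alignment 8
state at 0 (size 8, align 8) → ends 8
vx at 8 (size 32, align 8) → ends 40
within Entry: reserved at 1
8 + 1 = 9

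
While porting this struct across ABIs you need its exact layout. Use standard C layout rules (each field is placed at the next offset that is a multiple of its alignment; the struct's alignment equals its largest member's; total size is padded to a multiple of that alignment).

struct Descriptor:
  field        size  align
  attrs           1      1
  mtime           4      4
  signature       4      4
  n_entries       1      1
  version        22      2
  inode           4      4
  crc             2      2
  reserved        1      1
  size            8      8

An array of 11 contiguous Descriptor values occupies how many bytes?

0..1  attrs  (1B, 1-aligned)
1..4  -- padding (3B)
4..8  mtime  (4B, 4-aligned)
8..12  signature  (4B, 4-aligned)
12..13  n_entries  (1B, 1-aligned)
13..14  -- padding (1B)
14..36  version  (22B, 2-aligned)
36..40  inode  (4B, 4-aligned)
40..42  crc  (2B, 2-aligned)
42..43  reserved  (1B, 1-aligned)
43..48  -- padding (5B)
48..56  size  (8B, 8-aligned)
sizeof = 56, alignof = 8
array of 11: 11 × 56 = 616

616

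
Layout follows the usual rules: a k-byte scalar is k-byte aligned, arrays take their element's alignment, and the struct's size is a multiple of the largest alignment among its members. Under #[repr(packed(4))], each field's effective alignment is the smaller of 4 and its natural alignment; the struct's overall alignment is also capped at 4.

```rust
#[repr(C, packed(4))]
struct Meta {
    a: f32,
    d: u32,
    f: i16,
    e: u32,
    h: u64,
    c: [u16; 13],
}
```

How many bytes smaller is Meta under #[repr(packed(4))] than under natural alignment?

natural layout:
  a at 0 (size 4, align 4) → ends 4
  d at 4 (size 4, align 4) → ends 8
  f at 8 (size 2, align 2) → ends 10
  pad 2 to align 4 for e
  e at 12 (size 4, align 4) → ends 16
  h at 16 (size 8, align 8) → ends 24
  c at 24 (size 26, align 2) → ends 50
  tail pad 6 to reach multiple of 8
  total 56 bytes, alignment 8
packed(4) layout:
  a at 0 (size 4, align 4) → ends 4
  d at 4 (size 4, align 4) → ends 8
  f at 8 (size 2, align 2) → ends 10
  pad 2 to align 4 for e
  e at 12 (size 4, align 4) → ends 16
  h at 16 (size 8, align 4) → ends 24
  c at 24 (size 26, align 2) → ends 50
  tail pad 2 to reach multiple of 4
  total 52 bytes, alignment 4
56 − 52 = 4

4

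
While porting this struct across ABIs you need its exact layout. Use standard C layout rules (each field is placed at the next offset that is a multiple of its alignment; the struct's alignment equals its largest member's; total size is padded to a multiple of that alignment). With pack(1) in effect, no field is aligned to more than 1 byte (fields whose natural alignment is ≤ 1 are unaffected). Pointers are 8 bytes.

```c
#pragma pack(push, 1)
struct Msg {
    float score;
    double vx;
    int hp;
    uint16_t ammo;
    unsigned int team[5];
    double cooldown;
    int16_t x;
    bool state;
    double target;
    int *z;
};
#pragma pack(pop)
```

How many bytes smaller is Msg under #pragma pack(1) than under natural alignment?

15

natural layout:
  @0: score [4B, align 4] → 4
  +4 pad (align 8)
  @8: vx [8B, align 8] → 16
  @16: hp [4B, align 4] → 20
  @20: ammo [2B, align 2] → 22
  +2 pad (align 4)
  @24: team [20B, align 4] → 44
  +4 pad (align 8)
  @48: cooldown [8B, align 8] → 56
  @56: x [2B, align 2] → 58
  @58: state [1B, align 1] → 59
  +5 pad (align 8)
  @64: target [8B, align 8] → 72
  @72: z [8B, align 8] → 80
  size 80, align 8
packed(1) layout:
  @0: score [4B, align 1] → 4
  @4: vx [8B, align 1] → 12
  @12: hp [4B, align 1] → 16
  @16: ammo [2B, align 1] → 18
  @18: team [20B, align 1] → 38
  @38: cooldown [8B, align 1] → 46
  @46: x [2B, align 1] → 48
  @48: state [1B, align 1] → 49
  @49: target [8B, align 1] → 57
  @57: z [8B, align 1] → 65
  size 65, align 1
80 − 65 = 15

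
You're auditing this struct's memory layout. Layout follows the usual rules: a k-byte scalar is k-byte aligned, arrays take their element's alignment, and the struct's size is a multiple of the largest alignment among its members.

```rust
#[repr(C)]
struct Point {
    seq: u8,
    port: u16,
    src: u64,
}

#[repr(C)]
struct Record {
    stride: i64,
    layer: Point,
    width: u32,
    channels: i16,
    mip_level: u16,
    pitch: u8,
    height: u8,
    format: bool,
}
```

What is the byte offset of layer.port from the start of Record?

Point: @0: seq [1B, align 1] → 1; +1 pad (align 2); @2: port [2B, align 2] → 4; +4 pad (align 8); @8: src [8B, align 8] → 16; size 16, align 8
@0: stride [8B, align 8] → 8
@8: layer [16B, align 8] → 24
within Point: port at 2
8 + 2 = 10

10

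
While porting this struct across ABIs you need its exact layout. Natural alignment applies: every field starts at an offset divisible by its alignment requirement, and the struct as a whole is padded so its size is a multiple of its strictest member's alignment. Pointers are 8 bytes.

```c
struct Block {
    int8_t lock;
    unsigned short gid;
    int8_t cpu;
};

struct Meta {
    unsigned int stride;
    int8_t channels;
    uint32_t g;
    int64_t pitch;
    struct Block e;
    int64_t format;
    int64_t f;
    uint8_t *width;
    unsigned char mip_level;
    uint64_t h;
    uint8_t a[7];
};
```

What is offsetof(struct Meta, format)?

Block: lock at 0 (size 1, align 1) → ends 1; pad 1 to align 2 for gid; gid at 2 (size 2, align 2) → ends 4; cpu at 4 (size 1, align 1) → ends 5; tail pad 1 to reach multiple of 2; total 6 bytes, alignment 2
stride at 0 (size 4, align 4) → ends 4
channels at 4 (size 1, align 1) → ends 5
pad 3 to align 4 for g
g at 8 (size 4, align 4) → ends 12
pad 4 to align 8 for pitch
pitch at 16 (size 8, align 8) → ends 24
e at 24 (size 6, align 2) → ends 30
pad 2 to align 8 for format
format at 32 (size 8, align 8) → ends 40

32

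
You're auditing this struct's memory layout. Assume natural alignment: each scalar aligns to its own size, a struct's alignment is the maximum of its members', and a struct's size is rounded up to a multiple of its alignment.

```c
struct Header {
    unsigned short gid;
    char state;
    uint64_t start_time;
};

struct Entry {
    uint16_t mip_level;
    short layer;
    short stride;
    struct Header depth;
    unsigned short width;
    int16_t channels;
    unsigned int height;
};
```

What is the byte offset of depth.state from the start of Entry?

Header: gid at 0 (size 2, align 2) → ends 2; state at 2 (size 1, align 1) → ends 3; pad 5 to align 8 for start_time; start_time at 8 (size 8, align 8) → ends 16; total 16 bytes, alignment 8
mip_level at 0 (size 2, align 2) → ends 2
layer at 2 (size 2, align 2) → ends 4
stride at 4 (size 2, align 2) → ends 6
pad 2 to align 8 for depth
depth at 8 (size 16, align 8) → ends 24
within Header: state at 2
8 + 2 = 10

10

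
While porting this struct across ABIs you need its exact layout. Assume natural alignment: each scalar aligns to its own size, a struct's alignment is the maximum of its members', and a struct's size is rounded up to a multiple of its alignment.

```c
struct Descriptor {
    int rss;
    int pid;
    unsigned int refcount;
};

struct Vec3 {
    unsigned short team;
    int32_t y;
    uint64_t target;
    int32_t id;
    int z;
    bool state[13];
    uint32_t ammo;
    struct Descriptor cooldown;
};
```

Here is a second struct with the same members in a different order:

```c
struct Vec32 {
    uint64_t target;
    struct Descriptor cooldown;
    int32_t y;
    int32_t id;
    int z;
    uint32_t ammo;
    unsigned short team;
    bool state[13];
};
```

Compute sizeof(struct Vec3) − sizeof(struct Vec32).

0

Descriptor: @0: rss [4B, align 4] → 4; @4: pid [4B, align 4] → 8; @8: refcount [4B, align 4] → 12; size 12, align 4
@0: team [2B, align 2] → 2
+2 pad (align 4)
@4: y [4B, align 4] → 8
@8: target [8B, align 8] → 16
@16: id [4B, align 4] → 20
@20: z [4B, align 4] → 24
@24: state [13B, align 1] → 37
+3 pad (align 4)
@40: ammo [4B, align 4] → 44
@44: cooldown [12B, align 4] → 56
size 56, align 8
— Vec32 —
@0: target [8B, align 8] → 8
@8: cooldown [12B, align 4] → 20
@20: y [4B, align 4] → 24
@24: id [4B, align 4] → 28
@28: z [4B, align 4] → 32
@32: ammo [4B, align 4] → 36
@36: team [2B, align 2] → 38
@38: state [13B, align 1] → 51
+5 tail pad (align 8)
size 56, align 8
56 − 56 = 0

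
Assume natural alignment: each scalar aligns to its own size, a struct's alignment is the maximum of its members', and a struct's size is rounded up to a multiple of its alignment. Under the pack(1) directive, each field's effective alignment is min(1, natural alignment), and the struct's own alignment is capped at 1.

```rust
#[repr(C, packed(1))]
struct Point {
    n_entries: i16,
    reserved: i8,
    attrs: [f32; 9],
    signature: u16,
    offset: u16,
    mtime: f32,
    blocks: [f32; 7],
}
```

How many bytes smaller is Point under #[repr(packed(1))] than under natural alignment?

1

natural layout:
  n_entries at 0 (size 2, align 2) → ends 2
  reserved at 2 (size 1, align 1) → ends 3
  pad 1 to align 4 for attrs
  attrs at 4 (size 36, align 4) → ends 40
  signature at 40 (size 2, align 2) → ends 42
  offset at 42 (size 2, align 2) → ends 44
  mtime at 44 (size 4, align 4) → ends 48
  blocks at 48 (size 28, align 4) → ends 76
  total 76 bytes, alignment 4
packed(1) layout:
  n_entries at 0 (size 2, align 1) → ends 2
  reserved at 2 (size 1, align 1) → ends 3
  attrs at 3 (size 36, align 1) → ends 39
  signature at 39 (size 2, align 1) → ends 41
  offset at 41 (size 2, align 1) → ends 43
  mtime at 43 (size 4, align 1) → ends 47
  blocks at 47 (size 28, align 1) → ends 75
  total 75 bytes, alignment 1
76 − 75 = 1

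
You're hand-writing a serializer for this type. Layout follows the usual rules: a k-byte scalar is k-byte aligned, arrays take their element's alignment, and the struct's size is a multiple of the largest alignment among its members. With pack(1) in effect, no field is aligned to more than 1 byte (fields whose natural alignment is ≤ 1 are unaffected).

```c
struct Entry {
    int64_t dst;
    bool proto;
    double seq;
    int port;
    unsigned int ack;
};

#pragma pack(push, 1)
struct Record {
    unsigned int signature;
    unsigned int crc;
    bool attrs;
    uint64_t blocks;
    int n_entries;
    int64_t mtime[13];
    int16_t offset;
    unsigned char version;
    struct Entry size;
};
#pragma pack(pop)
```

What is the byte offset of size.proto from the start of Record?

136

Entry: dst at 0 (size 8, align 8) → ends 8; proto at 8 (size 1, align 1) → ends 9; pad 7 to align 8 for seq; seq at 16 (size 8, align 8) → ends 24; port at 24 (size 4, align 4) → ends 28; ack at 28 (size 4, align 4) → ends 32; total 32 bytes, alignment 8
signature at 0 (size 4, align 1) → ends 4
crc at 4 (size 4, align 1) → ends 8
attrs at 8 (size 1, align 1) → ends 9
blocks at 9 (size 8, align 1) → ends 17
n_entries at 17 (size 4, align 1) → ends 21
mtime at 21 (size 104, align 1) → ends 125
offset at 125 (size 2, align 1) → ends 127
version at 127 (size 1, align 1) → ends 128
size at 128 (size 32, align 1) → ends 160
within Entry: proto at 8
128 + 8 = 136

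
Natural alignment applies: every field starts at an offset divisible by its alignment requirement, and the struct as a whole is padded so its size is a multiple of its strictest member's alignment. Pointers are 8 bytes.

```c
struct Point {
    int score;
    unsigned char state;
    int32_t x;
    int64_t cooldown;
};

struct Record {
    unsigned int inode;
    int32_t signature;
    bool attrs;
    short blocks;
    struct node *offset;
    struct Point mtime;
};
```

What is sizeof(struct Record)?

Point: 0..4  score  (4B, 4-aligned); 4..5  state  (1B, 1-aligned); 5..8  -- padding (3B); 8..12  x  (4B, 4-aligned); 12..16  -- padding (4B); 16..24  cooldown  (8B, 8-aligned); sizeof = 24, alignof = 8
0..4  inode  (4B, 4-aligned)
4..8  signature  (4B, 4-aligned)
8..9  attrs  (1B, 1-aligned)
9..10  -- padding (1B)
10..12  blocks  (2B, 2-aligned)
12..16  -- padding (4B)
16..24  offset  (8B, 8-aligned)
24..48  mtime  (24B, 8-aligned)
sizeof = 48, alignof = 8

48 bytes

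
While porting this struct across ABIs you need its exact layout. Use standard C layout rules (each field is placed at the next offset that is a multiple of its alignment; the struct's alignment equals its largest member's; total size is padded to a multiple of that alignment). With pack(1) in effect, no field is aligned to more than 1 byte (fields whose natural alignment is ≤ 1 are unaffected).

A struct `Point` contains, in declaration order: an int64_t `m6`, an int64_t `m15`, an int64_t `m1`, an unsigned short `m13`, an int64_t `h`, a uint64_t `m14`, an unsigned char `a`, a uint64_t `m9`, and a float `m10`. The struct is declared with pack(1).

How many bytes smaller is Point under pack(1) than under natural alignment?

natural layout:
  m6 at 0 (size 8, align 8) → ends 8
  m15 at 8 (size 8, align 8) → ends 16
  m1 at 16 (size 8, align 8) → ends 24
  m13 at 24 (size 2, align 2) → ends 26
  pad 6 to align 8 for h
  h at 32 (size 8, align 8) → ends 40
  m14 at 40 (size 8, align 8) → ends 48
  a at 48 (size 1, align 1) → ends 49
  pad 7 to align 8 for m9
  m9 at 56 (size 8, align 8) → ends 64
  m10 at 64 (size 4, align 4) → ends 68
  tail pad 4 to reach multiple of 8
  total 72 bytes, alignment 8
packed(1) layout:
  m6 at 0 (size 8, align 1) → ends 8
  m15 at 8 (size 8, align 1) → ends 16
  m1 at 16 (size 8, align 1) → ends 24
  m13 at 24 (size 2, align 1) → ends 26
  h at 26 (size 8, align 1) → ends 34
  m14 at 34 (size 8, align 1) → ends 42
  a at 42 (size 1, align 1) → ends 43
  m9 at 43 (size 8, align 1) → ends 51
  m10 at 51 (size 4, align 1) → ends 55
  total 55 bytes, alignment 1
72 − 55 = 17

17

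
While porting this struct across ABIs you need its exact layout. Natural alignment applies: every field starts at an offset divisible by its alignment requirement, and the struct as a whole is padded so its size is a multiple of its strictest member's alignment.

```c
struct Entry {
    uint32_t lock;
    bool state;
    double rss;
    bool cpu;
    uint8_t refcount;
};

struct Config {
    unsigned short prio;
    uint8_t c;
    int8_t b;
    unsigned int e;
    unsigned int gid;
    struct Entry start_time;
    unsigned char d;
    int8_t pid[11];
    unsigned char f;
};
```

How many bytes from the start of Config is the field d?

40

Entry: lock at 0 (size 4, align 4) → ends 4; state at 4 (size 1, align 1) → ends 5; pad 3 to align 8 for rss; rss at 8 (size 8, align 8) → ends 16; cpu at 16 (size 1, align 1) → ends 17; refcount at 17 (size 1, align 1) → ends 18; tail pad 6 to reach multiple of 8; total 24 bytes, alignment 8
prio at 0 (size 2, align 2) → ends 2
c at 2 (size 1, align 1) → ends 3
b at 3 (size 1, align 1) → ends 4
e at 4 (size 4, align 4) → ends 8
gid at 8 (size 4, align 4) → ends 12
pad 4 to align 8 for start_time
start_time at 16 (size 24, align 8) → ends 40
d at 40 (size 1, align 1) → ends 41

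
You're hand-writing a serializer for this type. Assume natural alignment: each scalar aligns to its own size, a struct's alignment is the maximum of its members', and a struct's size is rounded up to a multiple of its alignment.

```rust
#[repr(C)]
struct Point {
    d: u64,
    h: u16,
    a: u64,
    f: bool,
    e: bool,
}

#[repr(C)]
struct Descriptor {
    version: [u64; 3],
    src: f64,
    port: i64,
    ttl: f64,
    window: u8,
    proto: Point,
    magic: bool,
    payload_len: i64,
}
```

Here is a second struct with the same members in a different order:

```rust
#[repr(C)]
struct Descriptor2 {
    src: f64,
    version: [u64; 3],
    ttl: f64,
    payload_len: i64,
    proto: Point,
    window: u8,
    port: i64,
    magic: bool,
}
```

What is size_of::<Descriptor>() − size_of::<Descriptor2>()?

0

Point: @0: d [8B, align 8] → 8; @8: h [2B, align 2] → 10; +6 pad (align 8); @16: a [8B, align 8] → 24; @24: f [1B, align 1] → 25; @25: e [1B, align 1] → 26; +6 tail pad (align 8); size 32, align 8
@0: version [24B, align 8] → 24
@24: src [8B, align 8] → 32
@32: port [8B, align 8] → 40
@40: ttl [8B, align 8] → 48
@48: window [1B, align 1] → 49
+7 pad (align 8)
@56: proto [32B, align 8] → 88
@88: magic [1B, align 1] → 89
+7 pad (align 8)
@96: payload_len [8B, align 8] → 104
size 104, align 8
— Descriptor2 —
@0: src [8B, align 8] → 8
@8: version [24B, align 8] → 32
@32: ttl [8B, align 8] → 40
@40: payload_len [8B, align 8] → 48
@48: proto [32B, align 8] → 80
@80: window [1B, align 1] → 81
+7 pad (align 8)
@88: port [8B, align 8] → 96
@96: magic [1B, align 1] → 97
+7 tail pad (align 8)
size 104, align 8
104 − 104 = 0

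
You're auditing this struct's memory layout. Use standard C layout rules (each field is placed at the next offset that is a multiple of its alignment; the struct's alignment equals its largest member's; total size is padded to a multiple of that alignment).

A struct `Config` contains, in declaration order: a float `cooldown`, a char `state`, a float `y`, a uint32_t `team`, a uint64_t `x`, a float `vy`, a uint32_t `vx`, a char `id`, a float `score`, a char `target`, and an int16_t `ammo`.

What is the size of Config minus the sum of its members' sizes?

0..4  cooldown  (4B, 4-aligned)
4..5  state  (1B, 1-aligned)
5..8  -- padding (3B)
8..12  y  (4B, 4-aligned)
12..16  team  (4B, 4-aligned)
16..24  x  (8B, 8-aligned)
24..28  vy  (4B, 4-aligned)
28..32  vx  (4B, 4-aligned)
32..33  id  (1B, 1-aligned)
33..36  -- padding (3B)
36..40  score  (4B, 4-aligned)
40..41  target  (1B, 1-aligned)
41..42  -- padding (1B)
42..44  ammo  (2B, 2-aligned)
44..48  -- tail padding (4B)
sizeof = 48, alignof = 8
data bytes 37, size 48 → padding 11

11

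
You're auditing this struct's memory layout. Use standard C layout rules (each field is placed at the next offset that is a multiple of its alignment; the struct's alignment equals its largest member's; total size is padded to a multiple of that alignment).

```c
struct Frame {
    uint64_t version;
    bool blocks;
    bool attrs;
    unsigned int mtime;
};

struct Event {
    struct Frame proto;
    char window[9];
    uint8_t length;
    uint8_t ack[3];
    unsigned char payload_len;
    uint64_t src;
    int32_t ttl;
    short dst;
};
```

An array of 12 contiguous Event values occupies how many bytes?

576

Frame: @0: version [8B, align 8] → 8; @8: blocks [1B, align 1] → 9; @9: attrs [1B, align 1] → 10; +2 pad (align 4); @12: mtime [4B, align 4] → 16; size 16, align 8
@0: proto [16B, align 8] → 16
@16: window [9B, align 1] → 25
@25: length [1B, align 1] → 26
@26: ack [3B, align 1] → 29
@29: payload_len [1B, align 1] → 30
+2 pad (align 8)
@32: src [8B, align 8] → 40
@40: ttl [4B, align 4] → 44
@44: dst [2B, align 2] → 46
+2 tail pad (align 8)
size 48, align 8
array of 12: 12 × 48 = 576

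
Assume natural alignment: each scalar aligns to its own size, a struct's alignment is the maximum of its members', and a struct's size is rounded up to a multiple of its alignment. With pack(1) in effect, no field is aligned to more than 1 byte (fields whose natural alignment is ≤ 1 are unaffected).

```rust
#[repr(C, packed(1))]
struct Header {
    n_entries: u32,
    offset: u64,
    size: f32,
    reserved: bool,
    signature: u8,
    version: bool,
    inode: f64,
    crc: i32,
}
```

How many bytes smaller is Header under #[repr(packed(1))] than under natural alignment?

9

natural layout:
  n_entries at 0 (size 4, align 4) → ends 4
  pad 4 to align 8 for offset
  offset at 8 (size 8, align 8) → ends 16
  size at 16 (size 4, align 4) → ends 20
  reserved at 20 (size 1, align 1) → ends 21
  signature at 21 (size 1, align 1) → ends 22
  version at 22 (size 1, align 1) → ends 23
  pad 1 to align 8 for inode
  inode at 24 (size 8, align 8) → ends 32
  crc at 32 (size 4, align 4) → ends 36
  tail pad 4 to reach multiple of 8
  total 40 bytes, alignment 8
packed(1) layout:
  n_entries at 0 (size 4, align 1) → ends 4
  offset at 4 (size 8, align 1) → ends 12
  size at 12 (size 4, align 1) → ends 16
  reserved at 16 (size 1, align 1) → ends 17
  signature at 17 (size 1, align 1) → ends 18
  version at 18 (size 1, align 1) → ends 19
  inode at 19 (size 8, align 1) → ends 27
  crc at 27 (size 4, align 1) → ends 31
  total 31 bytes, alignment 1
40 − 31 = 9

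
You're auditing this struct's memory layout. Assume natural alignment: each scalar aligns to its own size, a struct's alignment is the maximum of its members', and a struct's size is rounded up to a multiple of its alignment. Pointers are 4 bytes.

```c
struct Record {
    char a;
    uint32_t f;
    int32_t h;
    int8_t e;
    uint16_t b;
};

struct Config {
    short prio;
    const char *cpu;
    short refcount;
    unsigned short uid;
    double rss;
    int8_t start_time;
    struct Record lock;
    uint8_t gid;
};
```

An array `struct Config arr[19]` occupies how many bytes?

912

Record: 0..1  a  (1B, 1-aligned); 1..4  -- padding (3B); 4..8  f  (4B, 4-aligned); 8..12  h  (4B, 4-aligned); 12..13  e  (1B, 1-aligned); 13..14  -- padding (1B); 14..16  b  (2B, 2-aligned); sizeof = 16, alignof = 4
0..2  prio  (2B, 2-aligned)
2..4  -- padding (2B)
4..8  cpu  (4B, 4-aligned)
8..10  refcount  (2B, 2-aligned)
10..12  uid  (2B, 2-aligned)
12..16  -- padding (4B)
16..24  rss  (8B, 8-aligned)
24..25  start_time  (1B, 1-aligned)
25..28  -- padding (3B)
28..44  lock  (16B, 4-aligned)
44..45  gid  (1B, 1-aligned)
45..48  -- tail padding (3B)
sizeof = 48, alignof = 8
array of 19: 19 × 48 = 912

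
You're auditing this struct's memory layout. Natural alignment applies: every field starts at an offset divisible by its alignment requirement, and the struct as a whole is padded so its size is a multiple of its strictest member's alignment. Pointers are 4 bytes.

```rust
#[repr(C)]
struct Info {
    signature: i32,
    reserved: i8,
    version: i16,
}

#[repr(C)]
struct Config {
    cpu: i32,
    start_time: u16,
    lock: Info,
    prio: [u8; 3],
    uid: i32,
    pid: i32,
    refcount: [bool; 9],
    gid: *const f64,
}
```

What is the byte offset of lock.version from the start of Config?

Info: 0..4  signature  (4B, 4-aligned); 4..5  reserved  (1B, 1-aligned); 5..6  -- padding (1B); 6..8  version  (2B, 2-aligned); sizeof = 8, alignof = 4
0..4  cpu  (4B, 4-aligned)
4..6  start_time  (2B, 2-aligned)
6..8  -- padding (2B)
8..16  lock  (8B, 4-aligned)
within Info: version at 6
8 + 6 = 14

14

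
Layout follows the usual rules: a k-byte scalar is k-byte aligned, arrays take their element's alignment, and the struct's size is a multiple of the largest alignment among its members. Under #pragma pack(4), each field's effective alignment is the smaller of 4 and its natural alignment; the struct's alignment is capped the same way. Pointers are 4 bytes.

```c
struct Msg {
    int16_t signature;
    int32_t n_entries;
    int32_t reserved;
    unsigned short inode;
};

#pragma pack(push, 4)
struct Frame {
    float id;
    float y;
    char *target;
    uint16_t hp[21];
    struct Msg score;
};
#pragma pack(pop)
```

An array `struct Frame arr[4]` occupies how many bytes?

288

Msg: @0: signature [2B, align 2] → 2; +2 pad (align 4); @4: n_entries [4B, align 4] → 8; @8: reserved [4B, align 4] → 12; @12: inode [2B, align 2] → 14; +2 tail pad (align 4); size 16, align 4
@0: id [4B, align 4] → 4
@4: y [4B, align 4] → 8
@8: target [4B, align 4] → 12
@12: hp [42B, align 2] → 54
+2 pad (align 4)
@56: score [16B, align 4] → 72
size 72, align 4
array of 4: 4 × 72 = 288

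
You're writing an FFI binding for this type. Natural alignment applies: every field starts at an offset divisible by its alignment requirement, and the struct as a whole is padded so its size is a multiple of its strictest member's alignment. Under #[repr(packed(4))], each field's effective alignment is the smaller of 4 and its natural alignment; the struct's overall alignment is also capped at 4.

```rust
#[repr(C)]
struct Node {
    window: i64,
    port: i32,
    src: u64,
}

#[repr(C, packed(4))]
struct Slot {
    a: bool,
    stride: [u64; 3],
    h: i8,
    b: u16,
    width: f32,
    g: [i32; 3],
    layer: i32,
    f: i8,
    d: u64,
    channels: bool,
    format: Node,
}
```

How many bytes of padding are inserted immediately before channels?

0

Node: @0: window [8B, align 8] → 8; @8: port [4B, align 4] → 12; +4 pad (align 8); @16: src [8B, align 8] → 24; size 24, align 8
@0: a [1B, align 1] → 1
+3 pad (align 4)
@4: stride [24B, align 4] → 28
@28: h [1B, align 1] → 29
+1 pad (align 2)
@30: b [2B, align 2] → 32
@32: width [4B, align 4] → 36
@36: g [12B, align 4] → 48
@48: layer [4B, align 4] → 52
@52: f [1B, align 1] → 53
+3 pad (align 4)
@56: d [8B, align 4] → 64
@64: channels [1B, align 1] → 65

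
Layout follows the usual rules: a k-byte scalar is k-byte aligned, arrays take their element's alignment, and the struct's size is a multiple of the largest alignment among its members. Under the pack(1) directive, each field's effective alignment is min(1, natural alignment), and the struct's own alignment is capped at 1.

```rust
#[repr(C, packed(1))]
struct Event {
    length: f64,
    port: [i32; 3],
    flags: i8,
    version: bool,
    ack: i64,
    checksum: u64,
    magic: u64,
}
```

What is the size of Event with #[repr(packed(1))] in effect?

0..8  length  (8B, 1-aligned)
8..20  port  (12B, 1-aligned)
20..21  flags  (1B, 1-aligned)
21..22  version  (1B, 1-aligned)
22..30  ack  (8B, 1-aligned)
30..38  checksum  (8B, 1-aligned)
38..46  magic  (8B, 1-aligned)
sizeof = 46, alignof = 1

46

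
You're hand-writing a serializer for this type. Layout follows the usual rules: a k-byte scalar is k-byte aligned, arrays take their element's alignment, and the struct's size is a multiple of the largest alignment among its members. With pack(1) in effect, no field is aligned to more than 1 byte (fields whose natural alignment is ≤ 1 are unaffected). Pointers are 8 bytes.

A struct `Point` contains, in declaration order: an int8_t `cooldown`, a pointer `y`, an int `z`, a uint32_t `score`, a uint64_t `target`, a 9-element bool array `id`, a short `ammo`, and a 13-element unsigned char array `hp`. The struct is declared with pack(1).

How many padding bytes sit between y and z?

@0: cooldown [1B, align 1] → 1
@1: y [8B, align 1] → 9
@9: z [4B, align 1] → 13

0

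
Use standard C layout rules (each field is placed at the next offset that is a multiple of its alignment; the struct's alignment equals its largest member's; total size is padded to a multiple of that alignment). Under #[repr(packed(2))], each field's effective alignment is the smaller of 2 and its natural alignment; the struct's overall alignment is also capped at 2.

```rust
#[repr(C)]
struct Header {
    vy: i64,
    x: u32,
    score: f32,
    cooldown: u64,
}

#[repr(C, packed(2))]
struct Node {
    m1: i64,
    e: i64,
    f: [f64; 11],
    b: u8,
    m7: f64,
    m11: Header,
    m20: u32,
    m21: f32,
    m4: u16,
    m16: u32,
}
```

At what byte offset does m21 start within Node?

Header: @0: vy [8B, align 8] → 8; @8: x [4B, align 4] → 12; @12: score [4B, align 4] → 16; @16: cooldown [8B, align 8] → 24; size 24, align 8
@0: m1 [8B, align 2] → 8
@8: e [8B, align 2] → 16
@16: f [88B, align 2] → 104
@104: b [1B, align 1] → 105
+1 pad (align 2)
@106: m7 [8B, align 2] → 114
@114: m11 [24B, align 2] → 138
@138: m20 [4B, align 2] → 142
@142: m21 [4B, align 2] → 146

142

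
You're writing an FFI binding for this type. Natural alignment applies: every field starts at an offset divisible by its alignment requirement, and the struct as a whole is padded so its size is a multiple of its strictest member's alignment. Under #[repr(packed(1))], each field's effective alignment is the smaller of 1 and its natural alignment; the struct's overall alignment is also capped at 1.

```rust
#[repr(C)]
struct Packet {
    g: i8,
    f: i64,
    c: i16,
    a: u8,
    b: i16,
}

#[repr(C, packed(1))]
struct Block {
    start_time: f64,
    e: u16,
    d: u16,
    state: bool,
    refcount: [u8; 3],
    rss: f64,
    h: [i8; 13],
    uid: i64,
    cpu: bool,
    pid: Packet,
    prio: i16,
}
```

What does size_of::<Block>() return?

Packet: 0..1  g  (1B, 1-aligned); 1..8  -- padding (7B); 8..16  f  (8B, 8-aligned); 16..18  c  (2B, 2-aligned); 18..19  a  (1B, 1-aligned); 19..20  -- padding (1B); 20..22  b  (2B, 2-aligned); 22..24  -- tail padding (2B); sizeof = 24, alignof = 8
0..8  start_time  (8B, 1-aligned)
8..10  e  (2B, 1-aligned)
10..12  d  (2B, 1-aligned)
12..13  state  (1B, 1-aligned)
13..16  refcount  (3B, 1-aligned)
16..24  rss  (8B, 1-aligned)
24..37  h  (13B, 1-aligned)
37..45  uid  (8B, 1-aligned)
45..46  cpu  (1B, 1-aligned)
46..70  pid  (24B, 1-aligned)
70..72  prio  (2B, 1-aligned)
sizeof = 72, alignof = 1

72 bytes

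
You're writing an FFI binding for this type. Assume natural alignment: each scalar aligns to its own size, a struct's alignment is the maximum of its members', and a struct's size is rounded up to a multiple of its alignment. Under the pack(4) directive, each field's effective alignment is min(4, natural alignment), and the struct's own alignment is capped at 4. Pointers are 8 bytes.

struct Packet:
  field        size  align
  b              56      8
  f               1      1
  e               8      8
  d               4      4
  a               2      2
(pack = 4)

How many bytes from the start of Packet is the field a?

b at 0 (size 56, align 4) → ends 56
f at 56 (size 1, align 1) → ends 57
pad 3 to align 4 for e
e at 60 (size 8, align 4) → ends 68
d at 68 (size 4, align 4) → ends 72
a at 72 (size 2, align 2) → ends 74

72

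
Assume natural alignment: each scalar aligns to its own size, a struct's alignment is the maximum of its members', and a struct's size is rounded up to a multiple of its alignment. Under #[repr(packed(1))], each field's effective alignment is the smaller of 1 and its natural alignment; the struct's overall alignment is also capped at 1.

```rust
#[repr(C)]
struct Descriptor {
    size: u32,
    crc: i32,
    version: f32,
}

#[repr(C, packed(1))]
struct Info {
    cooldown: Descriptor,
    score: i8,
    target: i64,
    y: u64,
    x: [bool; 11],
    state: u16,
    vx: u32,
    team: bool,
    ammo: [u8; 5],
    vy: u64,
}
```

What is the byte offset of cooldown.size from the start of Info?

0

Descriptor: 0..4  size  (4B, 4-aligned); 4..8  crc  (4B, 4-aligned); 8..12  version  (4B, 4-aligned); sizeof = 12, alignof = 4
0..12  cooldown  (12B, 1-aligned)
within Descriptor: size at 0
0 + 0 = 0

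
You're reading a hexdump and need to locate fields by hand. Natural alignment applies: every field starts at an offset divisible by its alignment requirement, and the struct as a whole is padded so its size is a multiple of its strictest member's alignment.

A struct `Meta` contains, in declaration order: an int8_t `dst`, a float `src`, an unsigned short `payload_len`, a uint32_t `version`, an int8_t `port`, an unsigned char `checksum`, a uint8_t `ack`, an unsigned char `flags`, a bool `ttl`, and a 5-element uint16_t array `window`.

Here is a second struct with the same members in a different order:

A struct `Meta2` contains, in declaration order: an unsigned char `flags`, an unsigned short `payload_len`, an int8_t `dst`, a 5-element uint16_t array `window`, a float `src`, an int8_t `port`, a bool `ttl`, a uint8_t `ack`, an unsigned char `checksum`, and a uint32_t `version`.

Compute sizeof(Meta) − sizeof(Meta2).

4

@0: dst [1B, align 1] → 1
+3 pad (align 4)
@4: src [4B, align 4] → 8
@8: payload_len [2B, align 2] → 10
+2 pad (align 4)
@12: version [4B, align 4] → 16
@16: port [1B, align 1] → 17
@17: checksum [1B, align 1] → 18
@18: ack [1B, align 1] → 19
@19: flags [1B, align 1] → 20
@20: ttl [1B, align 1] → 21
+1 pad (align 2)
@22: window [10B, align 2] → 32
size 32, align 4
— Meta2 —
@0: flags [1B, align 1] → 1
+1 pad (align 2)
@2: payload_len [2B, align 2] → 4
@4: dst [1B, align 1] → 5
+1 pad (align 2)
@6: window [10B, align 2] → 16
@16: src [4B, align 4] → 20
@20: port [1B, align 1] → 21
@21: ttl [1B, align 1] → 22
@22: ack [1B, align 1] → 23
@23: checksum [1B, align 1] → 24
@24: version [4B, align 4] → 28
size 28, align 4
32 − 28 = 4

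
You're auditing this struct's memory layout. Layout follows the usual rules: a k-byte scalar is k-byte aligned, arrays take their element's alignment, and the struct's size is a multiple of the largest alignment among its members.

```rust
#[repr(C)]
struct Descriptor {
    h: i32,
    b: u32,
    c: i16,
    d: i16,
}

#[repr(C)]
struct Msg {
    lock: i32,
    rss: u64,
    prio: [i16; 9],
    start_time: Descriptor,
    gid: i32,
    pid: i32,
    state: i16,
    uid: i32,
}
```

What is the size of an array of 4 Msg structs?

256

Descriptor: 0..4  h  (4B, 4-aligned); 4..8  b  (4B, 4-aligned); 8..10  c  (2B, 2-aligned); 10..12  d  (2B, 2-aligned); sizeof = 12, alignof = 4
0..4  lock  (4B, 4-aligned)
4..8  -- padding (4B)
8..16  rss  (8B, 8-aligned)
16..34  prio  (18B, 2-aligned)
34..36  -- padding (2B)
36..48  start_time  (12B, 4-aligned)
48..52  gid  (4B, 4-aligned)
52..56  pid  (4B, 4-aligned)
56..58  state  (2B, 2-aligned)
58..60  -- padding (2B)
60..64  uid  (4B, 4-aligned)
sizeof = 64, alignof = 8
array of 4: 4 × 64 = 256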